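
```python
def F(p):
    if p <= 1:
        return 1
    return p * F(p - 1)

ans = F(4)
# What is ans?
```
Call trace:
F(p=4)
  F(p=3)
    F(p=2)
      F(p=1)
      -> return 1
    -> return 2
  -> return 6
-> return 24

Final answer: 24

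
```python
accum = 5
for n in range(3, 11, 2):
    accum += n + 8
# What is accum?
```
Trace:
  accum=5
  accum=16, n=3
  accum=29, n=5
  accum=44, n=7
  accum=61, n=9

Final answer: 61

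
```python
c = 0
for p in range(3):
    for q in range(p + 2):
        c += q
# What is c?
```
Trace:
  c=0
  c=0, p=0, q=0
  c=1, p=0, q=1
  c=1, p=1, q=0
  c=2, p=1, q=1
  c=4, p=1, q=2
  c=4, p=2, q=0
  c=5, p=2, q=1
  c=7, p=2, q=2
  c=10, p=2, q=3

Final answer: 10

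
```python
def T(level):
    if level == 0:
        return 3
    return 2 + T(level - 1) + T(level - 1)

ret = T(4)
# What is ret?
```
Call trace (a repeated sub-call is expanded the first time; later identical calls just restate its return value):
T(level=4)
  T(level=3)
    T(level=2)
      T(level=1)
        T(level=0)
        -> return 3
        T(level=0)
        -> return 3
      -> return 8
      T(level=1) -> return 8  (same call as traced above)
    -> return 18
    T(level=2) -> return 18  (same call as traced above)
  -> return 38
  T(level=3) -> return 38  (same call as traced above)
-> return 78

Final answer: 78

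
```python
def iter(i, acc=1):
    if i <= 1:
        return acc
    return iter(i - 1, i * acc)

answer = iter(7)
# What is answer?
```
Call trace:
iter(i=7, acc=1)
  iter(i=6, acc=7)
    iter(i=5, acc=42)
      iter(i=4, acc=210)
        iter(i=3, acc=840)
          iter(i=2, acc=2520)
            iter(i=1, acc=5040)
            -> return 5040
          -> return 5040
        -> return 5040
      -> return 5040
    -> return 5040
  -> return 5040
-> return 5040

Final answer: 5040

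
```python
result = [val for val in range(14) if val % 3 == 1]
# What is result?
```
Trace:
  val=0
  val=1
  val=2
  val=3
  val=4
  val=5
  val=6
  val=7
  val=8
  val=9
  val=10
  val=11
  val=12
  val=13
  result=[1, 4, 7, 10, 13]

Final answer: [1, 4, 7, 10, 13]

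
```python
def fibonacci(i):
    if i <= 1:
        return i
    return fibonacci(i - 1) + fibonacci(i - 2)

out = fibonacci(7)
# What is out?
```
Call trace (a repeated sub-call is expanded the first time; later identical calls just restate its return value):
fibonacci(i=7)
  fibonacci(i=6)
    fibonacci(i=5)
      fibonacci(i=4)
        fibonacci(i=3)
          fibonacci(i=2)
            fibonacci(i=1)
            -> return 1
            fibonacci(i=0)
            -> return 0
          -> return 1
          fibonacci(i=1)
          -> return 1
        -> return 2
        fibonacci(i=2) -> return 1  (same call as traced above)
      -> return 3
      fibonacci(i=3) -> return 2  (same call as traced above)
    -> return 5
    fibonacci(i=4) -> return 3  (same call as traced above)
  -> return 8
  fibonacci(i=5) -> return 5  (same call as traced above)
-> return 13

Final answer: 13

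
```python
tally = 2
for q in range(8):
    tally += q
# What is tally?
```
Trace:
  tally=2
  tally=2, q=0
  tally=3, q=1
  tally=5, q=2
  tally=8, q=3
  tally=12, q=4
  tally=17, q=5
  tally=23, q=6
  tally=30, q=7

Final answer: 30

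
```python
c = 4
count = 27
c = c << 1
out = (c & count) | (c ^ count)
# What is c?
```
Trace:
  c=4
  c=4, count=27
  c=8, count=27
  c=8, count=27, out=27

Final answer: 8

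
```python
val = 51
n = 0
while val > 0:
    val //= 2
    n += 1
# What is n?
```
Trace:
  val=51
  val=51, n=0
  val=25, n=1
  val=12, n=2
  val=6, n=3
  val=3, n=4
  val=1, n=5
  val=0, n=6

Final answer: 6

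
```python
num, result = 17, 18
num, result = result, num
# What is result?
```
Trace:
  num=17, result=18
  num=18, result=17

Final answer: 17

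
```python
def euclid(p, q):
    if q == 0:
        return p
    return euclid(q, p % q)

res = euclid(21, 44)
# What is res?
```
Call trace:
euclid(p=21, q=44)
  euclid(p=44, q=21)
    euclid(p=21, q=2)
      euclid(p=2, q=1)
        euclid(p=1, q=0)
        -> return 1
      -> return 1
    -> return 1
  -> return 1
-> return 1

Final answer: 1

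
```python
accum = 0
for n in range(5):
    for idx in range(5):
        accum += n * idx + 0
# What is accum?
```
Trace:
  accum=0
  accum=0, n=0, idx=0
  accum=0, n=0, idx=1
  accum=0, n=0, idx=2
  accum=0, n=0, idx=3
  accum=0, n=0, idx=4
  accum=0, n=1, idx=0
  accum=1, n=1, idx=1
  accum=3, n=1, idx=2
  accum=6, n=1, idx=3
  accum=10, n=1, idx=4
  accum=10, n=2, idx=0
  accum=12, n=2, idx=1
  accum=16, n=2, idx=2
  accum=22, n=2, idx=3
  accum=30, n=2, idx=4
  accum=30, n=3, idx=0
  accum=33, n=3, idx=1
  accum=39, n=3, idx=2
  accum=48, n=3, idx=3
  accum=60, n=3, idx=4
  accum=60, n=4, idx=0
  accum=64, n=4, idx=1
  accum=72, n=4, idx=2
  accum=84, n=4, idx=3
  accum=100, n=4, idx=4

Final answer: 100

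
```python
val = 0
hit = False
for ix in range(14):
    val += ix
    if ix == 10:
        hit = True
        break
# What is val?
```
Trace:
  val=0
  val=0, hit=False
  val=0, hit=False, ix=0
  val=1, hit=False, ix=1
  val=3, hit=False, ix=2
  val=6, hit=False, ix=3
  val=10, hit=False, ix=4
  val=15, hit=False, ix=5
  val=21, hit=False, ix=6
  val=28, hit=False, ix=7
  val=36, hit=False, ix=8
  val=45, hit=False, ix=9
  val=55, hit=True, ix=10

Final answer: 55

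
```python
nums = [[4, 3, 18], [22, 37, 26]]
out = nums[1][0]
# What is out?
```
Trace:
  nums=[[4, 3, 18], [22, 37, 26]]
  nums=[[4, 3, 18], [22, 37, 26]], out=22

Final answer: 22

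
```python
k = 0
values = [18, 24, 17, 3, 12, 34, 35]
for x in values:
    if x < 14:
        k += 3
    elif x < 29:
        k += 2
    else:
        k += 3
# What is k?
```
Trace:
  k=0
  k=2, x=18
  k=4, x=24
  k=6, x=17
  k=9, x=3
  k=12, x=12
  k=15, x=34
  k=18, x=35

Final answer: 18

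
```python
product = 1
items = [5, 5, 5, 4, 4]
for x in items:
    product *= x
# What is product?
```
Trace:
  product=1
  product=5, x=5
  product=25, x=5
  product=125, x=5
  product=500, x=4
  product=2000, x=4

Final answer: 2000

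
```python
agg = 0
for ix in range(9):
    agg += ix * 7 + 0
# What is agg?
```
Trace:
  agg=0
  agg=0, ix=0
  agg=7, ix=1
  agg=21, ix=2
  agg=42, ix=3
  agg=70, ix=4
  agg=105, ix=5
  agg=147, ix=6
  agg=196, ix=7
  agg=252, ix=8

Final answer: 252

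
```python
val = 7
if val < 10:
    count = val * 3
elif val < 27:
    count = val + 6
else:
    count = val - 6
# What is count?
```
Trace:
  val=7
  val=7, count=21

Final answer: 21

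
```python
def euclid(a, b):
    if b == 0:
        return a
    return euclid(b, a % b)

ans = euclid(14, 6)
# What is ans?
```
Call trace:
euclid(a=14, b=6)
  euclid(a=6, b=2)
    euclid(a=2, b=0)
    -> return 2
  -> return 2
-> return 2

Final answer: 2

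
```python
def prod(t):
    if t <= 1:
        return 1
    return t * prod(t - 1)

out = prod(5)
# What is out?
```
Call trace:
prod(t=5)
  prod(t=4)
    prod(t=3)
      prod(t=2)
        prod(t=1)
        -> return 1
      -> return 2
    -> return 6
  -> return 24
-> return 120

Final answer: 120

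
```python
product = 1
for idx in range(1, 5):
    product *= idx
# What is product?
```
Trace:
  product=1
  product=1, idx=1
  product=2, idx=2
  product=6, idx=3
  product=24, idx=4

Final answer: 24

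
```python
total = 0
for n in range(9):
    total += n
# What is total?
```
Trace:
  total=0
  total=0, n=0
  total=1, n=1
  total=3, n=2
  total=6, n=3
  total=10, n=4
  total=15, n=5
  total=21, n=6
  total=28, n=7
  total=36, n=8

Final answer: 36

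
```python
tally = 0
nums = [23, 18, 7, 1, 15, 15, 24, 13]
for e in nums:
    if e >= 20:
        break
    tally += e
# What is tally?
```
Trace:
  tally=0
  tally=0, e=23

Final answer: 0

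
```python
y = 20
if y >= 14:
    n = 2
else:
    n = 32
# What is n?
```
Trace:
  y=20
  y=20, n=2

Final answer: 2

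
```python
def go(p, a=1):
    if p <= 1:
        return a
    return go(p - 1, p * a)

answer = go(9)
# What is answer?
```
Call trace:
go(p=9, a=1)
  go(p=8, a=9)
    go(p=7, a=72)
      go(p=6, a=504)
        go(p=5, a=3024)
          go(p=4, a=15120)
            go(p=3, a=60480)
              go(p=2, a=181440)
                go(p=1, a=362880)
                -> return 362880
              -> return 362880
            -> return 362880
          -> return 362880
        -> return 362880
      -> return 362880
    -> return 362880
  -> return 362880
-> return 362880

Final answer: 362880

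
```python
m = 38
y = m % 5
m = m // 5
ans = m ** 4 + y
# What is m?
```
Trace:
  m=38
  m=38, y=3
  m=7, y=3
  m=7, y=3, ans=2404

Final answer: 7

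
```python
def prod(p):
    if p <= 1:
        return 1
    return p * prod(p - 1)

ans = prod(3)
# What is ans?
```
Call trace:
prod(p=3)
  prod(p=2)
    prod(p=1)
    -> return 1
  -> return 2
-> return 6

Final answer: 6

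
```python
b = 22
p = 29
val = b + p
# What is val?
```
Trace:
  b=22
  b=22, p=29
  b=22, p=29, val=51

Final answer: 51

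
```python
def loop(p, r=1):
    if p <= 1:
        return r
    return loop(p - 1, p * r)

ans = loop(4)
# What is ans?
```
Call trace:
loop(p=4, r=1)
  loop(p=3, r=4)
    loop(p=2, r=12)
      loop(p=1, r=24)
      -> return 24
    -> return 24
  -> return 24
-> return 24

Final answer: 24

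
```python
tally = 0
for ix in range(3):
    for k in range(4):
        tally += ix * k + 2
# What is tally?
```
Trace:
  tally=0
  tally=2, ix=0, k=0
  tally=4, ix=0, k=1
  tally=6, ix=0, k=2
  tally=8, ix=0, k=3
  tally=10, ix=1, k=0
  tally=13, ix=1, k=1
  tally=17, ix=1, k=2
  tally=22, ix=1, k=3
  tally=24, ix=2, k=0
  tally=28, ix=2, k=1
  tally=34, ix=2, k=2
  tally=42, ix=2, k=3

Final answer: 42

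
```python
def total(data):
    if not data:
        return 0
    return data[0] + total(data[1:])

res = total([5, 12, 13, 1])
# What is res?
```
Call trace:
total(data=[5, 12, 13, 1])
  total(data=[12, 13, 1])
    total(data=[13, 1])
      total(data=[1])
        total(data=[])
        -> return 0
      -> return 1
    -> return 14
  -> return 26
-> return 31

Final answer: 31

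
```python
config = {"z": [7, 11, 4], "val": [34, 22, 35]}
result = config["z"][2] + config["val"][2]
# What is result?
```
Trace:
  config={'z': [7, 11, 4], 'val': [34, 22, 35]}
  config={'z': [7, 11, 4], 'val': [34, 22, 35]}, result=39

Final answer: 39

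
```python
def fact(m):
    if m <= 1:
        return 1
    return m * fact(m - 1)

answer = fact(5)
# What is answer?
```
Call trace:
fact(m=5)
  fact(m=4)
    fact(m=3)
      fact(m=2)
        fact(m=1)
        -> return 1
      -> return 2
    -> return 6
  -> return 24
-> return 120

Final answer: 120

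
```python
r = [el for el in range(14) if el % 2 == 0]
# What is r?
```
Trace:
  el=0
  el=1
  el=2
  el=3
  el=4
  el=5
  el=6
  el=7
  el=8
  el=9
  el=10
  el=11
  el=12
  el=13
  r=[0, 2, 4, 6, 8, 10, 12]

Final answer: [0, 2, 4, 6, 8, 10, 12]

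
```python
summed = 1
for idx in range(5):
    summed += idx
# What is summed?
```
Trace:
  summed=1
  summed=1, idx=0
  summed=2, idx=1
  summed=4, idx=2
  summed=7, idx=3
  summed=11, idx=4

Final answer: 11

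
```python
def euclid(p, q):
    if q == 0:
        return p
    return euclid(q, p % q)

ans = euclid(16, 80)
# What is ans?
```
Call trace:
euclid(p=16, q=80)
  euclid(p=80, q=16)
    euclid(p=16, q=0)
    -> return 16
  -> return 16
-> return 16

Final answer: 16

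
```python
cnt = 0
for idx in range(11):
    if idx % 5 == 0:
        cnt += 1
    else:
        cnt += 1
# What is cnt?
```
Trace:
  cnt=0
  cnt=1, idx=0
  cnt=2, idx=1
  cnt=3, idx=2
  cnt=4, idx=3
  cnt=5, idx=4
  cnt=6, idx=5
  cnt=7, idx=6
  cnt=8, idx=7
  cnt=9, idx=8
  cnt=10, idx=9
  cnt=11, idx=10

Final answer: 11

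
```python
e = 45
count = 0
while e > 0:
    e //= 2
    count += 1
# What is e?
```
Trace:
  e=45
  e=45, count=0
  e=22, count=1
  e=11, count=2
  e=5, count=3
  e=2, count=4
  e=1, count=5
  e=0, count=6

Final answer: 0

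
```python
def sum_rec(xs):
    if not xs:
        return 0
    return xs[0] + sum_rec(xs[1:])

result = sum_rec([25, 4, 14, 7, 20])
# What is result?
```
Call trace:
sum_rec(xs=[25, 4, 14, 7, 20])
  sum_rec(xs=[4, 14, 7, 20])
    sum_rec(xs=[14, 7, 20])
      sum_rec(xs=[7, 20])
        sum_rec(xs=[20])
          sum_rec(xs=[])
          -> return 0
        -> return 20
      -> return 27
    -> return 41
  -> return 45
-> return 70

Final answer: 70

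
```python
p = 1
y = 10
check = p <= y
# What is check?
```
Trace:
  p=1
  p=1, y=10
  p=1, y=10, check=True

Final answer: True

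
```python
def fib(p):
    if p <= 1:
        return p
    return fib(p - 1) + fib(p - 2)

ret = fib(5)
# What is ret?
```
Call trace (a repeated sub-call is expanded the first time; later identical calls just restate its return value):
fib(p=5)
  fib(p=4)
    fib(p=3)
      fib(p=2)
        fib(p=1)
        -> return 1
        fib(p=0)
        -> return 0
      -> return 1
      fib(p=1)
      -> return 1
    -> return 2
    fib(p=2) -> return 1  (same call as traced above)
  -> return 3
  fib(p=3) -> return 2  (same call as traced above)
-> return 5

Final answer: 5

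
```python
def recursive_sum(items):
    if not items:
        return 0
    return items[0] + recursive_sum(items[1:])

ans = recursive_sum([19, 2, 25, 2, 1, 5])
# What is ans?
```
Call trace:
recursive_sum(items=[19, 2, 25, 2, 1, 5])
  recursive_sum(items=[2, 25, 2, 1, 5])
    recursive_sum(items=[25, 2, 1, 5])
      recursive_sum(items=[2, 1, 5])
        recursive_sum(items=[1, 5])
          recursive_sum(items=[5])
            recursive_sum(items=[])
            -> return 0
          -> return 5
        -> return 6
      -> return 8
    -> return 33
  -> return 35
-> return 54

Final answer: 54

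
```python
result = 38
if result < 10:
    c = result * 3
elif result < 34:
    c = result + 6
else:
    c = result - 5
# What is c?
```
Trace:
  result=38
  result=38, c=33

Final answer: 33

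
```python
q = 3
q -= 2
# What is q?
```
Trace:
  q=3
  q=1

Final answer: 1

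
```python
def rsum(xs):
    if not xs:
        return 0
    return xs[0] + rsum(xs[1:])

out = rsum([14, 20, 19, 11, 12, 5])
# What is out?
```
Call trace:
rsum(xs=[14, 20, 19, 11, 12, 5])
  rsum(xs=[20, 19, 11, 12, 5])
    rsum(xs=[19, 11, 12, 5])
      rsum(xs=[11, 12, 5])
        rsum(xs=[12, 5])
          rsum(xs=[5])
            rsum(xs=[])
            -> return 0
          -> return 5
        -> return 17
      -> return 28
    -> return 47
  -> return 67
-> return 81

Final answer: 81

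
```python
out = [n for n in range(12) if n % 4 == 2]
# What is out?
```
Trace:
  n=0
  n=1
  n=2
  n=3
  n=4
  n=5
  n=6
  n=7
  n=8
  n=9
  n=10
  n=11
  out=[2, 6, 10]

Final answer: [2, 6, 10]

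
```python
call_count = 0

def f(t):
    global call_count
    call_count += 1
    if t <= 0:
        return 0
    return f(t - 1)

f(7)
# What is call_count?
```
Call trace:
f(t=7)
  f(t=6)
    f(t=5)
      f(t=4)
        f(t=3)
          f(t=2)
            f(t=1)
              f(t=0)
              -> return 0
            -> return 0
          -> return 0
        -> return 0
      -> return 0
    -> return 0
  -> return 0
-> return 0

call_count is incremented once per call. f is entered once for each t = 7, 6, 5, 4, 3, 2, 1, 0 (the t <= 0 call returns without recursing), i.e. 7 + 1 calls.
call_count = 8

Final answer: 8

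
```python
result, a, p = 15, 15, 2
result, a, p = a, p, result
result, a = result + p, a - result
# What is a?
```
Trace:
  result=15, a=15, p=2
  result=15, a=2, p=15
  result=30, a=-13, p=15

Final answer: -13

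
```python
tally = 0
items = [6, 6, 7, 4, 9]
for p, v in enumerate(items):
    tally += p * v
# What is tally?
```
Trace:
  tally=0
  tally=0, p=0, v=6
  tally=6, p=1, v=6
  tally=20, p=2, v=7
  tally=32, p=3, v=4
  tally=68, p=4, v=9

Final answer: 68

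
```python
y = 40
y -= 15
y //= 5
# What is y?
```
Trace:
  y=40
  y=25
  y=5

Final answer: 5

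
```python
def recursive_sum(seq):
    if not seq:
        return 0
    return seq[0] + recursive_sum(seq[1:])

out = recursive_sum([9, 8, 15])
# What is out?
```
Call trace:
recursive_sum(seq=[9, 8, 15])
  recursive_sum(seq=[8, 15])
    recursive_sum(seq=[15])
      recursive_sum(seq=[])
      -> return 0
    -> return 15
  -> return 23
-> return 32

Final answer: 32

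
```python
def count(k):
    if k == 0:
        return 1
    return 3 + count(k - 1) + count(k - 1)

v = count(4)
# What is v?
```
Call trace (a repeated sub-call is expanded the first time; later identical calls just restate its return value):
count(k=4)
  count(k=3)
    count(k=2)
      count(k=1)
        count(k=0)
        -> return 1
        count(k=0)
        -> return 1
      -> return 5
      count(k=1) -> return 5  (same call as traced above)
    -> return 13
    count(k=2) -> return 13  (same call as traced above)
  -> return 29
  count(k=3) -> return 29  (same call as traced above)
-> return 61

Final answer: 61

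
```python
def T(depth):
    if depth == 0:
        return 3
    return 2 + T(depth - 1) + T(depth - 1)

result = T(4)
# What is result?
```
Call trace (a repeated sub-call is expanded the first time; later identical calls just restate its return value):
T(depth=4)
  T(depth=3)
    T(depth=2)
      T(depth=1)
        T(depth=0)
        -> return 3
        T(depth=0)
        -> return 3
      -> return 8
      T(depth=1) -> return 8  (same call as traced above)
    -> return 18
    T(depth=2) -> return 18  (same call as traced above)
  -> return 38
  T(depth=3) -> return 38  (same call as traced above)
-> return 78

Final answer: 78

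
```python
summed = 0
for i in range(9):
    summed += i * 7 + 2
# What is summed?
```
Trace:
  summed=0
  summed=2, i=0
  summed=11, i=1
  summed=27, i=2
  summed=50, i=3
  summed=80, i=4
  summed=117, i=5
  summed=161, i=6
  summed=212, i=7
  summed=270, i=8

Final answer: 270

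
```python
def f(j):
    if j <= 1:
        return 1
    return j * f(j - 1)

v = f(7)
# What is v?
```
Call trace:
f(j=7)
  f(j=6)
    f(j=5)
      f(j=4)
        f(j=3)
          f(j=2)
            f(j=1)
            -> return 1
          -> return 2
        -> return 6
      -> return 24
    -> return 120
  -> return 720
-> return 5040

Final answer: 5040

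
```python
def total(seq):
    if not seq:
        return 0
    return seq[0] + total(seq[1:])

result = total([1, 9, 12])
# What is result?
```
Call trace:
total(seq=[1, 9, 12])
  total(seq=[9, 12])
    total(seq=[12])
      total(seq=[])
      -> return 0
    -> return 12
  -> return 21
-> return 22

Final answer: 22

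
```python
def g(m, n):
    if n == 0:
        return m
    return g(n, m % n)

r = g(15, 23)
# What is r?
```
Call trace:
g(m=15, n=23)
  g(m=23, n=15)
    g(m=15, n=8)
      g(m=8, n=7)
        g(m=7, n=1)
          g(m=1, n=0)
          -> return 1
        -> return 1
      -> return 1
    -> return 1
  -> return 1
-> return 1

Final answer: 1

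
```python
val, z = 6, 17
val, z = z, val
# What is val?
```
Trace:
  val=6, z=17
  val=17, z=6

Final answer: 17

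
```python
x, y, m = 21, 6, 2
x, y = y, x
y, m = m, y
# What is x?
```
Trace:
  x=21, y=6, m=2
  x=6, y=21, m=2
  x=6, y=2, m=21

Final answer: 6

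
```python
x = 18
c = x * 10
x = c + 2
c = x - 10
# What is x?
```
Trace:
  x=18
  x=18, c=180
  x=182, c=180
  x=182, c=172

Final answer: 182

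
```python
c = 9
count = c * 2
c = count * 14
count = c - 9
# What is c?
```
Trace:
  c=9
  c=9, count=18
  c=252, count=18
  c=252, count=243

Final answer: 252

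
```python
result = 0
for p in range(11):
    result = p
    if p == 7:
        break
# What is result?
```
Trace:
  result=0
  result=0, p=0
  result=1, p=1
  result=2, p=2
  result=3, p=3
  result=4, p=4
  result=5, p=5
  result=6, p=6
  result=7, p=7

Final answer: 7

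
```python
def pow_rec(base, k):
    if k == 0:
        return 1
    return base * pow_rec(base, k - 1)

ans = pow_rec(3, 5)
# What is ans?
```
Call trace:
pow_rec(base=3, k=5)
  pow_rec(base=3, k=4)
    pow_rec(base=3, k=3)
      pow_rec(base=3, k=2)
        pow_rec(base=3, k=1)
          pow_rec(base=3, k=0)
          -> return 1
        -> return 3
      -> return 9
    -> return 27
  -> return 81
-> return 243

Final answer: 243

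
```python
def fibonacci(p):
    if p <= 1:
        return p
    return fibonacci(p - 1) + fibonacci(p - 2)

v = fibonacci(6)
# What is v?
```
Call trace (a repeated sub-call is expanded the first time; later identical calls just restate its return value):
fibonacci(p=6)
  fibonacci(p=5)
    fibonacci(p=4)
      fibonacci(p=3)
        fibonacci(p=2)
          fibonacci(p=1)
          -> return 1
          fibonacci(p=0)
          -> return 0
        -> return 1
        fibonacci(p=1)
        -> return 1
      -> return 2
      fibonacci(p=2) -> return 1  (same call as traced above)
    -> return 3
    fibonacci(p=3) -> return 2  (same call as traced above)
  -> return 5
  fibonacci(p=4) -> return 3  (same call as traced above)
-> return 8

Final answer: 8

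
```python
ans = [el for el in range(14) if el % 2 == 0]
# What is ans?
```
Trace:
  el=0
  el=1
  el=2
  el=3
  el=4
  el=5
  el=6
  el=7
  el=8
  el=9
  el=10
  el=11
  el=12
  el=13
  ans=[0, 2, 4, 6, 8, 10, 12]

Final answer: [0, 2, 4, 6, 8, 10, 12]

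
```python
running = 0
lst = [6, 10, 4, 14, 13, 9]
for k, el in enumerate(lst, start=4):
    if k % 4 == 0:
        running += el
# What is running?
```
Trace:
  running=0
  running=6, k=4, el=6
  running=6, k=5, el=10
  running=6, k=6, el=4
  running=6, k=7, el=14
  running=19, k=8, el=13
  running=19, k=9, el=9

Final answer: 19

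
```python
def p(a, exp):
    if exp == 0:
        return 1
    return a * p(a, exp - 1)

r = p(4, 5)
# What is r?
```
Call trace:
p(a=4, exp=5)
  p(a=4, exp=4)
    p(a=4, exp=3)
      p(a=4, exp=2)
        p(a=4, exp=1)
          p(a=4, exp=0)
          -> return 1
        -> return 4
      -> return 16
    -> return 64
  -> return 256
-> return 1024

Final answer: 1024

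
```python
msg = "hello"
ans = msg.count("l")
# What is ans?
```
Trace:
  msg='hello'
  msg='hello', ans=2

Final answer: 2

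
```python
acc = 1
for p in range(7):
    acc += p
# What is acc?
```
Trace:
  acc=1
  acc=1, p=0
  acc=2, p=1
  acc=4, p=2
  acc=7, p=3
  acc=11, p=4
  acc=16, p=5
  acc=22, p=6

Final answer: 22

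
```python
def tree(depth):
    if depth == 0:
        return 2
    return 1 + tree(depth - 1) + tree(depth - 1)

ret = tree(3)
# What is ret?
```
Call trace (a repeated sub-call is expanded the first time; later identical calls just restate its return value):
tree(depth=3)
  tree(depth=2)
    tree(depth=1)
      tree(depth=0)
      -> return 2
      tree(depth=0)
      -> return 2
    -> return 5
    tree(depth=1) -> return 5  (same call as traced above)
  -> return 11
  tree(depth=2) -> return 11  (same call as traced above)
-> return 23

Final answer: 23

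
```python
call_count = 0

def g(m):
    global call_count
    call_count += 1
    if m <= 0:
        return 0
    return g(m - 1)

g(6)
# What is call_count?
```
Call trace:
g(m=6)
  g(m=5)
    g(m=4)
      g(m=3)
        g(m=2)
          g(m=1)
            g(m=0)
            -> return 0
          -> return 0
        -> return 0
      -> return 0
    -> return 0
  -> return 0
-> return 0

call_count is incremented once per call. g is entered once for each m = 6, 5, 4, 3, 2, 1, 0 (the m <= 0 call returns without recursing), i.e. 6 + 1 calls.
call_count = 7

Final answer: 7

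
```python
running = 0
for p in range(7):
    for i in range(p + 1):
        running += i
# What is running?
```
Trace:
  running=0
  running=0, p=0, i=0
  running=0, p=1, i=0
  running=1, p=1, i=1
  running=1, p=2, i=0
  running=2, p=2, i=1
  running=4, p=2, i=2
  running=4, p=3, i=0
  running=5, p=3, i=1
  running=7, p=3, i=2
  running=10, p=3, i=3
  running=10, p=4, i=0
  running=11, p=4, i=1
  running=13, p=4, i=2
  running=16, p=4, i=3
  running=20, p=4, i=4
  running=20, p=5, i=0
  running=21, p=5, i=1
  running=23, p=5, i=2
  running=26, p=5, i=3
  running=30, p=5, i=4
  running=35, p=5, i=5
  running=35, p=6, i=0
  running=36, p=6, i=1
  running=38, p=6, i=2
  running=41, p=6, i=3
  running=45, p=6, i=4
  running=50, p=6, i=5
  running=56, p=6, i=6

Final answer: 56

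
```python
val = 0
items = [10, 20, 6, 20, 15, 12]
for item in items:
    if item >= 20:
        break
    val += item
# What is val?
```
Trace:
  val=0
  val=10, item=10
  val=10, item=20

Final answer: 10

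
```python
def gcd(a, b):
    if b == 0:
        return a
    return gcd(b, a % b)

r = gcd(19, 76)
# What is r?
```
Call trace:
gcd(a=19, b=76)
  gcd(a=76, b=19)
    gcd(a=19, b=0)
    -> return 19
  -> return 19
-> return 19

Final answer: 19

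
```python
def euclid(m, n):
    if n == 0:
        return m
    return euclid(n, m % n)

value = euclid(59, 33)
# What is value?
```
Call trace:
euclid(m=59, n=33)
  euclid(m=33, n=26)
    euclid(m=26, n=7)
      euclid(m=7, n=5)
        euclid(m=5, n=2)
          euclid(m=2, n=1)
            euclid(m=1, n=0)
            -> return 1
          -> return 1
        -> return 1
      -> return 1
    -> return 1
  -> return 1
-> return 1

Final answer: 1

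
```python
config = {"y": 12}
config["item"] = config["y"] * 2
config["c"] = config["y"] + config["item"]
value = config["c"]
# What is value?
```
Trace:
  config={'y': 12}
  config={'y': 12, 'item': 24}
  config={'y': 12, 'item': 24, 'c': 36}
  config={'y': 12, 'item': 24, 'c': 36}, value=36

Final answer: 36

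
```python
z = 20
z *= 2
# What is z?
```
Trace:
  z=20
  z=40

Final answer: 40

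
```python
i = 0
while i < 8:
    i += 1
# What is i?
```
Trace:
  i=0
  i=1
  i=2
  i=3
  i=4
  i=5
  i=6
  i=7
  i=8

Final answer: 8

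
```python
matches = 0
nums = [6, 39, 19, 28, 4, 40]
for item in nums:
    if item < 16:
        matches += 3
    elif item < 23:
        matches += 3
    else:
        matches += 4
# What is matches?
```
Trace:
  matches=0
  matches=3, item=6
  matches=7, item=39
  matches=10, item=19
  matches=14, item=28
  matches=17, item=4
  matches=21, item=40

Final answer: 21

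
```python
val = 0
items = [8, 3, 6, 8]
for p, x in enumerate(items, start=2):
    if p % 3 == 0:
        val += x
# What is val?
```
Trace:
  val=0
  val=0, p=2, x=8
  val=3, p=3, x=3
  val=3, p=4, x=6
  val=3, p=5, x=8

Final answer: 3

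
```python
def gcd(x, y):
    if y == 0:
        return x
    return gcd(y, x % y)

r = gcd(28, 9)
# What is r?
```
Call trace:
gcd(x=28, y=9)
  gcd(x=9, y=1)
    gcd(x=1, y=0)
    -> return 1
  -> return 1
-> return 1

Final answer: 1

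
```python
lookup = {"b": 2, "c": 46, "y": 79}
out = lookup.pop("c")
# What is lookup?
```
Trace:
  lookup={'b': 2, 'c': 46, 'y': 79}
  lookup={'b': 2, 'y': 79}, out=46

Final answer: {'b': 2, 'y': 79}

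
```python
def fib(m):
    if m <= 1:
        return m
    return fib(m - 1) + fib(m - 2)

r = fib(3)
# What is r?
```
Call trace:
fib(m=3)
  fib(m=2)
    fib(m=1)
    -> return 1
    fib(m=0)
    -> return 0
  -> return 1
  fib(m=1)
  -> return 1
-> return 2

Final answer: 2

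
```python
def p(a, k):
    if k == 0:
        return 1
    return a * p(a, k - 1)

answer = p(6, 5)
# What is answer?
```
Call trace:
p(a=6, k=5)
  p(a=6, k=4)
    p(a=6, k=3)
      p(a=6, k=2)
        p(a=6, k=1)
          p(a=6, k=0)
          -> return 1
        -> return 6
      -> return 36
    -> return 216
  -> return 1296
-> return 7776

Final answer: 7776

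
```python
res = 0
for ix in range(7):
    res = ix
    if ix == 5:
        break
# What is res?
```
Trace:
  res=0
  res=0, ix=0
  res=1, ix=1
  res=2, ix=2
  res=3, ix=3
  res=4, ix=4
  res=5, ix=5

Final answer: 5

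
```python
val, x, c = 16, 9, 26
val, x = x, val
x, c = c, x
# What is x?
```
Trace:
  val=16, x=9, c=26
  val=9, x=16, c=26
  val=9, x=26, c=16

Final answer: 26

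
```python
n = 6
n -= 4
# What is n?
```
Trace:
  n=6
  n=2

Final answer: 2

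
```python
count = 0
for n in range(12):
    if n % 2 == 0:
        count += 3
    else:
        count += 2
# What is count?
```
Trace:
  count=0
  count=3, n=0
  count=5, n=1
  count=8, n=2
  count=10, n=3
  count=13, n=4
  count=15, n=5
  count=18, n=6
  count=20, n=7
  count=23, n=8
  count=25, n=9
  count=28, n=10
  count=30, n=11

Final answer: 30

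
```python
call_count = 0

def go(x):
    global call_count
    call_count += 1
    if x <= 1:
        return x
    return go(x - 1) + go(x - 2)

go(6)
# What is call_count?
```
Call trace (a repeated sub-call is expanded the first time; later identical calls just restate its return value):
go(x=6)
  go(x=5)
    go(x=4)
      go(x=3)
        go(x=2)
          go(x=1)
          -> return 1
          go(x=0)
          -> return 0
        -> return 1
        go(x=1)
        -> return 1
      -> return 2
      go(x=2) -> return 1  (same call as traced above)
    -> return 3
    go(x=3) -> return 2  (same call as traced above)
  -> return 5
  go(x=4) -> return 3  (same call as traced above)
-> return 8

call_count is incremented once per call, so count the calls in each subtree. Let C(x) = number of calls made by go(x).
C(0) = C(1) = 1 (base case, no recursion); C(x) = 1 + C(x - 1) + C(x - 2) otherwise.
C(2) = 1 + C(1) + C(0) = 1 + 1 + 1 = 3
C(3) = 1 + C(2) + C(1) = 1 + 3 + 1 = 5
C(4) = 1 + C(3) + C(2) = 1 + 5 + 3 = 9
C(5) = 1 + C(4) + C(3) = 1 + 9 + 5 = 15
C(6) = 1 + C(5) + C(4) = 1 + 15 + 9 = 25
call_count = C(6) = 25

Final answer: 25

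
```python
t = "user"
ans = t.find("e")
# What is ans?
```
Trace:
  t='user'
  t='user', ans=2

Final answer: 2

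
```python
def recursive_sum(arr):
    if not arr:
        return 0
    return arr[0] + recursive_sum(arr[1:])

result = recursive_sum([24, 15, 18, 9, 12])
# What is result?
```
Call trace:
recursive_sum(arr=[24, 15, 18, 9, 12])
  recursive_sum(arr=[15, 18, 9, 12])
    recursive_sum(arr=[18, 9, 12])
      recursive_sum(arr=[9, 12])
        recursive_sum(arr=[12])
          recursive_sum(arr=[])
          -> return 0
        -> return 12
      -> return 21
    -> return 39
  -> return 54
-> return 78

Final answer: 78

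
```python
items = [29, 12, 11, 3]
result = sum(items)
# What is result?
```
Trace:
  items=[29, 12, 11, 3]
  items=[29, 12, 11, 3], result=55

Final answer: 55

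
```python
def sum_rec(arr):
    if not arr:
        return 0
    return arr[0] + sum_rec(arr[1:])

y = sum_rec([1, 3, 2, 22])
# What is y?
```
Call trace:
sum_rec(arr=[1, 3, 2, 22])
  sum_rec(arr=[3, 2, 22])
    sum_rec(arr=[2, 22])
      sum_rec(arr=[22])
        sum_rec(arr=[])
        -> return 0
      -> return 22
    -> return 24
  -> return 27
-> return 28

Final answer: 28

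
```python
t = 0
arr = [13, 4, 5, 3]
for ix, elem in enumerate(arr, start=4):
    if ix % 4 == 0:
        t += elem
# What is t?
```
Trace:
  t=0
  t=13, ix=4, elem=13
  t=13, ix=5, elem=4
  t=13, ix=6, elem=5
  t=13, ix=7, elem=3

Final answer: 13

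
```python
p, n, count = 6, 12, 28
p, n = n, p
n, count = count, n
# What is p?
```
Trace:
  p=6, n=12, count=28
  p=12, n=6, count=28
  p=12, n=28, count=6

Final answer: 12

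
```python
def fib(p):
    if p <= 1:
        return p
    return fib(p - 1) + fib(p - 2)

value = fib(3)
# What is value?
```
Call trace:
fib(p=3)
  fib(p=2)
    fib(p=1)
    -> return 1
    fib(p=0)
    -> return 0
  -> return 1
  fib(p=1)
  -> return 1
-> return 2

Final answer: 2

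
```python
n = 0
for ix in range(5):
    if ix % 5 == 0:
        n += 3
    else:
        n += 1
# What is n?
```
Trace:
  n=0
  n=3, ix=0
  n=4, ix=1
  n=5, ix=2
  n=6, ix=3
  n=7, ix=4

Final answer: 7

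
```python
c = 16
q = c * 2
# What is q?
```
Trace:
  c=16
  c=16, q=32

Final answer: 32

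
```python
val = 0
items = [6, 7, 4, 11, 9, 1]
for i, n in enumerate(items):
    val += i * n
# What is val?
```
Trace:
  val=0
  val=0, i=0, n=6
  val=7, i=1, n=7
  val=15, i=2, n=4
  val=48, i=3, n=11
  val=84, i=4, n=9
  val=89, i=5, n=1

Final answer: 89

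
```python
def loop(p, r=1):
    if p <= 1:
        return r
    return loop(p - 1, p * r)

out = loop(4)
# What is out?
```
Call trace:
loop(p=4, r=1)
  loop(p=3, r=4)
    loop(p=2, r=12)
      loop(p=1, r=24)
      -> return 24
    -> return 24
  -> return 24
-> return 24

Final answer: 24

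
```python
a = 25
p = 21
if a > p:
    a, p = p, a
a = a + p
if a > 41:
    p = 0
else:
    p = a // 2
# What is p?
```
Trace:
  a=25
  a=25, p=21
  a=21, p=25
  a=46, p=25
  a=46, p=0

Final answer: 0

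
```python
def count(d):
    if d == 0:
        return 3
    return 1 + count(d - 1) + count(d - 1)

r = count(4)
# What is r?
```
Call trace (a repeated sub-call is expanded the first time; later identical calls just restate its return value):
count(d=4)
  count(d=3)
    count(d=2)
      count(d=1)
        count(d=0)
        -> return 3
        count(d=0)
        -> return 3
      -> return 7
      count(d=1) -> return 7  (same call as traced above)
    -> return 15
    count(d=2) -> return 15  (same call as traced above)
  -> return 31
  count(d=3) -> return 31  (same call as traced above)
-> return 63

Final answer: 63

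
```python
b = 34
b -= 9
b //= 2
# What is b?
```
Trace:
  b=34
  b=25
  b=12

Final answer: 12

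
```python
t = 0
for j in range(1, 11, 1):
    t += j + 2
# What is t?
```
Trace:
  t=0
  t=3, j=1
  t=7, j=2
  t=12, j=3
  t=18, j=4
  t=25, j=5
  t=33, j=6
  t=42, j=7
  t=52, j=8
  t=63, j=9
  t=75, j=10

Final answer: 75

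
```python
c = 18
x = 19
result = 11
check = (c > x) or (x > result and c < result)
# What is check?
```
Trace:
  c=18
  c=18, x=19
  c=18, x=19, result=11
  c=18, x=19, result=11, check=False

Final answer: False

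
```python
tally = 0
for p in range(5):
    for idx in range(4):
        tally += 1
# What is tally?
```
Trace:
  tally=0
  tally=1, p=0, idx=0
  tally=2, p=0, idx=1
  tally=3, p=0, idx=2
  tally=4, p=0, idx=3
  tally=5, p=1, idx=0
  tally=6, p=1, idx=1
  tally=7, p=1, idx=2
  tally=8, p=1, idx=3
  tally=9, p=2, idx=0
  tally=10, p=2, idx=1
  tally=11, p=2, idx=2
  tally=12, p=2, idx=3
  tally=13, p=3, idx=0
  tally=14, p=3, idx=1
  tally=15, p=3, idx=2
  tally=16, p=3, idx=3
  tally=17, p=4, idx=0
  tally=18, p=4, idx=1
  tally=19, p=4, idx=2
  tally=20, p=4, idx=3

Final answer: 20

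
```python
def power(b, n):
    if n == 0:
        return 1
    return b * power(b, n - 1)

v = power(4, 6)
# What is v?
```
Call trace:
power(b=4, n=6)
  power(b=4, n=5)
    power(b=4, n=4)
      power(b=4, n=3)
        power(b=4, n=2)
          power(b=4, n=1)
            power(b=4, n=0)
            -> return 1
          -> return 4
        -> return 16
      -> return 64
    -> return 256
  -> return 1024
-> return 4096

Final answer: 4096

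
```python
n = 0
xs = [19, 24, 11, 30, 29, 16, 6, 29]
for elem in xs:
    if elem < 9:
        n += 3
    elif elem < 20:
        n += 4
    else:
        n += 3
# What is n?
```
Trace:
  n=0
  n=4, elem=19
  n=7, elem=24
  n=11, elem=11
  n=14, elem=30
  n=17, elem=29
  n=21, elem=16
  n=24, elem=6
  n=27, elem=29

Final answer: 27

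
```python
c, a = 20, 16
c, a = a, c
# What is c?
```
Trace:
  c=20, a=16
  c=16, a=20

Final answer: 16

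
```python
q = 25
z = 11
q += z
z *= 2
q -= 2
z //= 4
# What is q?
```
Trace:
  q=25
  q=25, z=11
  q=36, z=11
  q=36, z=22
  q=34, z=22
  q=34, z=5

Final answer: 34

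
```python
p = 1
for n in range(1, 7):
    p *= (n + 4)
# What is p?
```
Trace:
  p=1
  p=5, n=1
  p=30, n=2
  p=210, n=3
  p=1680, n=4
  p=15120, n=5
  p=151200, n=6

Final answer: 151200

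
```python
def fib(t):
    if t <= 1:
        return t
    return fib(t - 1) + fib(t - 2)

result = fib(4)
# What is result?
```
Call trace (a repeated sub-call is expanded the first time; later identical calls just restate its return value):
fib(t=4)
  fib(t=3)
    fib(t=2)
      fib(t=1)
      -> return 1
      fib(t=0)
      -> return 0
    -> return 1
    fib(t=1)
    -> return 1
  -> return 2
  fib(t=2) -> return 1  (same call as traced above)
-> return 3

Final answer: 3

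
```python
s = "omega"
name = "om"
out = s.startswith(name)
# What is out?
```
Trace:
  s='omega'
  s='omega', name='om'
  s='omega', name='om', out=True

Final answer: True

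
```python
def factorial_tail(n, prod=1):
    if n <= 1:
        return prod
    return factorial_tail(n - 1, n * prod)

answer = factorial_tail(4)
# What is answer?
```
Call trace:
factorial_tail(n=4, prod=1)
  factorial_tail(n=3, prod=4)
    factorial_tail(n=2, prod=12)
      factorial_tail(n=1, prod=24)
      -> return 24
    -> return 24
  -> return 24
-> return 24

Final answer: 24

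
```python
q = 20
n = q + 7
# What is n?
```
Trace:
  q=20
  q=20, n=27

Final answer: 27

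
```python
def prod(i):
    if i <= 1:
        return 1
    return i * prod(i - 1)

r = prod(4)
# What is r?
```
Call trace:
prod(i=4)
  prod(i=3)
    prod(i=2)
      prod(i=1)
      -> return 1
    -> return 2
  -> return 6
-> return 24

Final answer: 24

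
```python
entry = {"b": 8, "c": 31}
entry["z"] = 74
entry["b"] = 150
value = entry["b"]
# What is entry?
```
Trace:
  entry={'b': 8, 'c': 31}
  entry={'b': 8, 'c': 31, 'z': 74}
  entry={'b': 150, 'c': 31, 'z': 74}
  entry={'b': 150, 'c': 31, 'z': 74}, value=150

Final answer: {'b': 150, 'c': 31, 'z': 74}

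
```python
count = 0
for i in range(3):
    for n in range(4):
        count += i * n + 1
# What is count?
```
Trace:
  count=0
  count=1, i=0, n=0
  count=2, i=0, n=1
  count=3, i=0, n=2
  count=4, i=0, n=3
  count=5, i=1, n=0
  count=7, i=1, n=1
  count=10, i=1, n=2
  count=14, i=1, n=3
  count=15, i=2, n=0
  count=18, i=2, n=1
  count=23, i=2, n=2
  count=30, i=2, n=3

Final answer: 30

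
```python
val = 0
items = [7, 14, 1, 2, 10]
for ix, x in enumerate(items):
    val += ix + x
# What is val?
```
Trace:
  val=0
  val=7, ix=0, x=7
  val=22, ix=1, x=14
  val=25, ix=2, x=1
  val=30, ix=3, x=2
  val=44, ix=4, x=10

Final answer: 44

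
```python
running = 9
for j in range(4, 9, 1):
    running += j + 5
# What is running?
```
Trace:
  running=9
  running=18, j=4
  running=28, j=5
  running=39, j=6
  running=51, j=7
  running=64, j=8

Final answer: 64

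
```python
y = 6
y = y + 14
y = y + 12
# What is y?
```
Trace:
  y=6
  y=20
  y=32

Final answer: 32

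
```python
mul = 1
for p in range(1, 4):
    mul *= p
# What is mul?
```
Trace:
  mul=1
  mul=1, p=1
  mul=2, p=2
  mul=6, p=3

Final answer: 6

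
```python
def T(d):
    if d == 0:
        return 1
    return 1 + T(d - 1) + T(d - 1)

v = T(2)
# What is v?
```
Call trace (a repeated sub-call is expanded the first time; later identical calls just restate its return value):
T(d=2)
  T(d=1)
    T(d=0)
    -> return 1
    T(d=0)
    -> return 1
  -> return 3
  T(d=1) -> return 3  (same call as traced above)
-> return 7

Final answer: 7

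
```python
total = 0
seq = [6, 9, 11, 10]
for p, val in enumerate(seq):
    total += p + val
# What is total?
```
Trace:
  total=0
  total=6, p=0, val=6
  total=16, p=1, val=9
  total=29, p=2, val=11
  total=42, p=3, val=10

Final answer: 42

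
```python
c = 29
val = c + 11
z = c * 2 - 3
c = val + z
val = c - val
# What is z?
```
Trace:
  c=29
  c=29, val=40
  c=29, val=40, z=55
  c=95, val=40, z=55
  c=95, val=55, z=55

Final answer: 55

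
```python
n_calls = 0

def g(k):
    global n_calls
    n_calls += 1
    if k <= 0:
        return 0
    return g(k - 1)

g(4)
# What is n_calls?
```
Call trace:
g(k=4)
  g(k=3)
    g(k=2)
      g(k=1)
        g(k=0)
        -> return 0
      -> return 0
    -> return 0
  -> return 0
-> return 0

n_calls is incremented once per call. g is entered once for each k = 4, 3, 2, 1, 0 (the k <= 0 call returns without recursing), i.e. 4 + 1 calls.
n_calls = 5

Final answer: 5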